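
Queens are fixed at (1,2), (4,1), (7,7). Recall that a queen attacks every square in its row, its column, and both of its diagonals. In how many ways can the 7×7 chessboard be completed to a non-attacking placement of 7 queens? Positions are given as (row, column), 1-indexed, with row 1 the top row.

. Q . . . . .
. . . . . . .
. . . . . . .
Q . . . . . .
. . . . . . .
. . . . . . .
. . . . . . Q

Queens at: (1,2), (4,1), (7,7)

Branch on row 2: col 4 → 1; col 5 → 0; col 6 → 0.
Sum: 1 + 0 + 0 = 1.

1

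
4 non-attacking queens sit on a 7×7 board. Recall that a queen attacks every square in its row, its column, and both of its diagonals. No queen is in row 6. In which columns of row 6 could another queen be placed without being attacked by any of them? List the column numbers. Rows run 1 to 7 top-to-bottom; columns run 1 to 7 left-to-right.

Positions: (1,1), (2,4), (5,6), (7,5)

columns 2, 3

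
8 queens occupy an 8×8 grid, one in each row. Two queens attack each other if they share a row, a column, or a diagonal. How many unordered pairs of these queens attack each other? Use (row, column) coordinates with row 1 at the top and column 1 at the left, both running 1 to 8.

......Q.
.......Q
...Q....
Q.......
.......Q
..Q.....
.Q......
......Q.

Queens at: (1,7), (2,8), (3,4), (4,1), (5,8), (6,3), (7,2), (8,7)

Same column: (1,7)–(8,7) (column 7); (2,8)–(5,8) (column 8).
Same diagonal: (1,7)–(2,8) (|1−2| = |7−8| = 1); (4,1)–(6,3) (|4−6| = |1−3| = 2); (6,3)–(7,2) (|6−7| = |3−2| = 1).
Total attacking pairs: 5.

5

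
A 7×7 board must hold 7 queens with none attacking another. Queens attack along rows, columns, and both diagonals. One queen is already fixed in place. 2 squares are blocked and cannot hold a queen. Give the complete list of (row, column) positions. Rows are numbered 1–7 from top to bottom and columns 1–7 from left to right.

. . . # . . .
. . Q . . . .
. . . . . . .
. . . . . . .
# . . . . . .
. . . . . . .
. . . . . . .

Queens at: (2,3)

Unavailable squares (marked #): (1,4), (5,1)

Row 1: attacked by (2,3)→{2,3,4}. Blocked: 4. Safe: 1, 5, 6, 7. Place at column 6.
Row 3: attacked by (1,6)→{4,6}; (2,3)→{2,3,4}. Safe: 1, 5, 7. Place at column 1.
Row 4: attacked by (1,6)→{3,6}; (2,3)→{1,3,5}; (3,1)→{1,2}. Safe: 4, 7. Place at column 4.
Row 5: attacked by (1,6)→{2,6}; (2,3)→{3,6}; (3,1)→{1,3}; (4,4)→{3,4,5}. Blocked: 1. Safe: 7. Place at column 7.
Row 6: attacked by (1,6)→{1,6}; (2,3)→{3,7}; (3,1)→{1,4}; (4,4)→{2,4,6}; (5,7)→{6,7}. Safe: 5. Place at column 5.
Row 7: attacked by (1,6)→{6}; (2,3)→{3}; (3,1)→{1,5}; (4,4)→{1,4,7}; (5,7)→{5,7}; (6,5)→{4,5,6}. Safe: 2. Place at column 2.
Columns [6, 3, 1, 4, 7, 5, 2], r−c [-5, -1, 2, 0, -2, 1, 5], r+c [7, 5, 4, 8, 12, 11, 9] are all distinct, so no two queens attack.

(1,6) (2,3) (3,1) (4,4) (5,7) (6,5) (7,2)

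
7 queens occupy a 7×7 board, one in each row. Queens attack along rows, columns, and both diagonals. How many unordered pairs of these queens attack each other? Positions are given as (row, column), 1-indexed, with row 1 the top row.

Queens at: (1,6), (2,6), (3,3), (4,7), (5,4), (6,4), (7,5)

Same column: (1,6)–(2,6) (column 6); (5,4)–(6,4) (column 4).
Same diagonal: (6,4)–(7,5) (|6−7| = |4−5| = 1).
Total attacking pairs: 3.

3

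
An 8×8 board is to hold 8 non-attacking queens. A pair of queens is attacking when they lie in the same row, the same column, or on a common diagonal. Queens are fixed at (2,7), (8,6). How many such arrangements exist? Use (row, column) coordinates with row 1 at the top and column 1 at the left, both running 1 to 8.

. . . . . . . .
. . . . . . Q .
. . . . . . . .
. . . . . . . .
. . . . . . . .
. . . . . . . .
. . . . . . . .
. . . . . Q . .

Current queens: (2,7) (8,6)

Branch on row 1: col 1 → 0; col 2 → 0; col 3 → 1; col 4 → 1; col 5 → 1.
Sum: 0 + 0 + 1 + 1 + 1 = 3.

3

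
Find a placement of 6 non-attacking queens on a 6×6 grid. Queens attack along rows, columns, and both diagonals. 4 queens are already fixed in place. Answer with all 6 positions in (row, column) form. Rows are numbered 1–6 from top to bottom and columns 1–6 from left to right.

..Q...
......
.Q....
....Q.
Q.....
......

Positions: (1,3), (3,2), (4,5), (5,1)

Row 2: attacked by (1,3)→{2,3,4}; (3,2)→{1,2,3}; (4,5)→{3,5}; (5,1)→{1,4}. Safe: 6. Place at column 6.
Row 6: attacked by (1,3)→{3}; (2,6)→{2,6}; (3,2)→{2,5}; (4,5)→{3,5}; (5,1)→{1,2}. Safe: 4. Place at column 4.
Columns [3, 6, 2, 5, 1, 4], r−c [-2, -4, 1, -1, 4, 2], r+c [4, 8, 5, 9, 6, 10] are all distinct, so no two queens attack.

(1,3) (2,6) (3,2) (4,5) (5,1) (6,4)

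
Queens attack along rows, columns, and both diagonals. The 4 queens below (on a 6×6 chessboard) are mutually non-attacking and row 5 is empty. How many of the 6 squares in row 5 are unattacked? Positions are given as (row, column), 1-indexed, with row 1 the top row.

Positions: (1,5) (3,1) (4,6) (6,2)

(1,5) attacks row 5 at column 5 and diagonals 1.
(3,1) attacks row 5 at column 1 and diagonals 3.
(4,6) attacks row 5 at column 6 and diagonals 5.
(6,2) attacks row 5 at column 2 and diagonals 1, 3.
Attacked columns: {1, 2, 3, 5, 6}. Safe: {4}.

1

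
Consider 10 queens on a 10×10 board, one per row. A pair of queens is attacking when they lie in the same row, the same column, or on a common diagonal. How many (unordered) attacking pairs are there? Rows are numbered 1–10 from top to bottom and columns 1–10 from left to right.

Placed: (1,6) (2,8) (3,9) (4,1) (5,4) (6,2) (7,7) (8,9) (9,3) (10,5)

3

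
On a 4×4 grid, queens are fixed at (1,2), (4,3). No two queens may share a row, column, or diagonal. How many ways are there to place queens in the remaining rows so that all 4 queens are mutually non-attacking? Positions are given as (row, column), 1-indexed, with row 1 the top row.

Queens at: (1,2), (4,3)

1

Branch on row 2: col 4 → 1.
Sum: 1 = 1.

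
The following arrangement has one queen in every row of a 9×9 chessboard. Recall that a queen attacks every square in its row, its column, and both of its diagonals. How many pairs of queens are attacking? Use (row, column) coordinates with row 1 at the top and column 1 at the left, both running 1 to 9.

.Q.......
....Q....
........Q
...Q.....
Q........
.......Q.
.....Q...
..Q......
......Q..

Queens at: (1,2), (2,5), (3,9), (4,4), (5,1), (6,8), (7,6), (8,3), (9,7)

0

All columns are distinct and no two queens satisfy |Δrow| = |Δcol|, so no pair attacks.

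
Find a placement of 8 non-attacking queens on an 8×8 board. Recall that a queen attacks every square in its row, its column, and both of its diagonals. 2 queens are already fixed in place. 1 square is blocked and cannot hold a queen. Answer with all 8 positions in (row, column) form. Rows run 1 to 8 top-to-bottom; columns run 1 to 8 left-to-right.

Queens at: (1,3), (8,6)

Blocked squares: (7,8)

Row 2: attacked by (1,3)→{2,3,4}; (8,6)→{6}. Safe: 1, 5, 7, 8. Place at column 7.
Row 3: attacked by (1,3)→{1,3,5}; (2,7)→{6,7,8}; (8,6)→{1,6}. Safe: 2, 4. Place at column 2.
Row 4: attacked by (1,3)→{3,6}; (2,7)→{5,7}; (3,2)→{1,2,3}; (8,6)→{2,6}. Safe: 4, 8. Place at column 8.
Row 5: attacked by (1,3)→{3,7}; (2,7)→{4,7}; (3,2)→{2,4}; (4,8)→{7,8}; (8,6)→{3,6}. Safe: 1, 5. Place at column 5.
Row 6: attacked by (1,3)→{3,8}; (2,7)→{3,7}; (3,2)→{2,5}; (4,8)→{6,8}; (5,5)→{4,5,6}; (8,6)→{4,6,8}. Safe: 1. Place at column 1.
Row 7: attacked by (1,3)→{3}; (2,7)→{2,7}; (3,2)→{2,6}; (4,8)→{5,8}; (5,5)→{3,5,7}; (6,1)→{1,2}; (8,6)→{5,6,7}. Blocked: 8. Safe: 4. Place at column 4.
Columns [3, 7, 2, 8, 5, 1, 4, 6], r−c [-2, -5, 1, -4, 0, 5, 3, 2], r+c [4, 9, 5, 12, 10, 7, 11, 14] are all distinct, so no two queens attack.

(1,3) (2,7) (3,2) (4,8) (5,5) (6,1) (7,4) (8,6)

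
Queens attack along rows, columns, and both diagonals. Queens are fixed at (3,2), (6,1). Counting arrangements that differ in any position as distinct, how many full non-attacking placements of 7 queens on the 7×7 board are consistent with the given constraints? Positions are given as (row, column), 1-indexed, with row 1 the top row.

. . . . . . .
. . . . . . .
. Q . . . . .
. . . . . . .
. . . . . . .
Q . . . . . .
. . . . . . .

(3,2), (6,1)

Branch on row 1: col 3 → 1; col 5 → 2; col 7 → 0.
Sum: 1 + 2 + 0 = 3.

3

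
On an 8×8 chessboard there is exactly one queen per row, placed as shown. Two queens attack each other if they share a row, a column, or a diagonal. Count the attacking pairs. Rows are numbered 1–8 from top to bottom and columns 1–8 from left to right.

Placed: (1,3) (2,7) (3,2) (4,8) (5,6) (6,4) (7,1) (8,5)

All columns are distinct and no two queens satisfy |Δrow| = |Δcol|, so no pair attacks.

0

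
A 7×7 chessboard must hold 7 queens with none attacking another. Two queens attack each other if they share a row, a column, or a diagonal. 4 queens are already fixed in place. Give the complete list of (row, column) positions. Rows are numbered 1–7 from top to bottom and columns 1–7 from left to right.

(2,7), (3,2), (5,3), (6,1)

(1,5) (2,7) (3,2) (4,6) (5,3) (6,1) (7,4)

Row 1: attacked by (2,7)→{6,7}; (3,2)→{2,4}; (5,3)→{3,7}; (6,1)→{1,6}. Safe: 5. Place at column 5.
Row 4: attacked by (1,5)→{2,5}; (2,7)→{5,7}; (3,2)→{1,2,3}; (5,3)→{2,3,4}; (6,1)→{1,3}. Safe: 6. Place at column 6.
Row 7: attacked by (1,5)→{5}; (2,7)→{2,7}; (3,2)→{2,6}; (4,6)→{3,6}; (5,3)→{1,3,5}; (6,1)→{1,2}. Safe: 4. Place at column 4.
Columns [5, 7, 2, 6, 3, 1, 4], r−c [-4, -5, 1, -2, 2, 5, 3], r+c [6, 9, 5, 10, 8, 7, 11] are all distinct, so no two queens attack.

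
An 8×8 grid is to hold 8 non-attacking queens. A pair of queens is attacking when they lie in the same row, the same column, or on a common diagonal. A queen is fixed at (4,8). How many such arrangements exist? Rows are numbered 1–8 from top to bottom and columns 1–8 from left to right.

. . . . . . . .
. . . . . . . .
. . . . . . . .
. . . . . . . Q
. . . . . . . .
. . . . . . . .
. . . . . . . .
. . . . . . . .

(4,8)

18

Branch on row 1: col 1 → 1; col 2 → 2; col 3 → 4; col 4 → 5; col 6 → 4; col 7 → 2.
Sum: 1 + 2 + 4 + 5 + 4 + 2 = 18.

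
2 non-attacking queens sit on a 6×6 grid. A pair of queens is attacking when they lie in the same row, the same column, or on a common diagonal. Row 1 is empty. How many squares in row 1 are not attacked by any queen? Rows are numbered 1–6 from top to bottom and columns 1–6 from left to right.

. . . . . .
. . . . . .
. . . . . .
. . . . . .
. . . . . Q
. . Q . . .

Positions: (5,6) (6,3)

3

(5,6) attacks row 1 at column 6 and diagonals 2.
(6,3) attacks row 1 at column 3.
Attacked columns: {2, 3, 6}. Safe: {1, 4, 5}.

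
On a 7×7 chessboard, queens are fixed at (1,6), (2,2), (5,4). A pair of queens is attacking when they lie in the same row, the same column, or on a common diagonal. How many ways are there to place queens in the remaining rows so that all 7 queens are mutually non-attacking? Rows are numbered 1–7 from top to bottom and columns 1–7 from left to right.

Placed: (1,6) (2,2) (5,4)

1

Branch on row 3: col 5 → 1; col 7 → 0.
Sum: 1 + 0 = 1.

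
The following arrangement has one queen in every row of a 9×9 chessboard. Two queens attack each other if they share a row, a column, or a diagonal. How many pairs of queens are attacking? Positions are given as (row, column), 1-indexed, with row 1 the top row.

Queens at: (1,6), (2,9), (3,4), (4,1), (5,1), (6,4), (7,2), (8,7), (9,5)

4

Same column: (3,4)–(6,4) (column 4); (4,1)–(5,1) (column 1).
Same diagonal: (1,6)–(3,4) (|1−3| = |6−4| = 2); (5,1)–(9,5) (|5−9| = |1−5| = 4).
Total attacking pairs: 4.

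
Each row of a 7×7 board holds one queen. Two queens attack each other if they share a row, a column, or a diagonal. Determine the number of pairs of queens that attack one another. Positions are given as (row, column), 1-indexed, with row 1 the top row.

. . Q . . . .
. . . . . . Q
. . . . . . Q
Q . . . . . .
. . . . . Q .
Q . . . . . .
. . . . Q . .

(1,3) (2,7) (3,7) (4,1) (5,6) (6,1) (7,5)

Same column: (2,7)–(3,7) (column 7); (4,1)–(6,1) (column 1).
Total attacking pairs: 2.

2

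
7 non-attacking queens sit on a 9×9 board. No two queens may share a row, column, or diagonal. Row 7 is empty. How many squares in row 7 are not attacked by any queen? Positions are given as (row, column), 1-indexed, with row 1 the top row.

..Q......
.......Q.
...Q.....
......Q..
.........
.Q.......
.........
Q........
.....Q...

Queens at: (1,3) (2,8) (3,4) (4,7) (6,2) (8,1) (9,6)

1

(1,3) attacks row 7 at column 3 and diagonals 9.
(2,8) attacks row 7 at column 8 and diagonals 3.
(3,4) attacks row 7 at column 4 and diagonals 8.
(4,7) attacks row 7 at column 7 and diagonals 4.
(6,2) attacks row 7 at column 2 and diagonals 1, 3.
(8,1) attacks row 7 at column 1 and diagonals 2.
(9,6) attacks row 7 at column 6 and diagonals 4, 8.
Attacked columns: {1, 2, 3, 4, 6, 7, 8, 9}. Safe: {5}.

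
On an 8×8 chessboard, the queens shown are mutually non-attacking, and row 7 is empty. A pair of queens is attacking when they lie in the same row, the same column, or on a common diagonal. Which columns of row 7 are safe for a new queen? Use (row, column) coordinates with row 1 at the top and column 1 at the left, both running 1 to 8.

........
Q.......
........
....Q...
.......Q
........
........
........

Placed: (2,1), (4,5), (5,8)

columns 3, 4, 7

(2,1) attacks row 7 at column 1 and diagonals 6.
(4,5) attacks row 7 at column 5 and diagonals 2, 8.
(5,8) attacks row 7 at column 8 and diagonals 6.
Attacked columns: {1, 2, 5, 6, 8}. Safe: {3, 4, 7}.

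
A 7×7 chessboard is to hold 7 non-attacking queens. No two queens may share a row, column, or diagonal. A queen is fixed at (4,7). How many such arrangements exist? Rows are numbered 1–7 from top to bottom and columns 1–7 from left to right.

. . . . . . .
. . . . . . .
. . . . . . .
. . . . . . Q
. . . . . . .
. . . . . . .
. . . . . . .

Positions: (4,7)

6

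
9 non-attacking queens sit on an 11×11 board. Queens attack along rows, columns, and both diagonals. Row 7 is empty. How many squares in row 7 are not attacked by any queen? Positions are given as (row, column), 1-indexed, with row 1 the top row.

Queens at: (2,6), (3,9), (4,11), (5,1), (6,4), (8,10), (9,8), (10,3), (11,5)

2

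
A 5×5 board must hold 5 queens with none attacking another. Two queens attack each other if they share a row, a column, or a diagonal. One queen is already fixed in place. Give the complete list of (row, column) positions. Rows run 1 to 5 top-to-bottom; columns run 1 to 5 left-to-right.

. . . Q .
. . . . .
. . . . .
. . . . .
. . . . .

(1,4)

(1,4) (2,1) (3,3) (4,5) (5,2)

Row 2: attacked by (1,4)→{3,4,5}. Safe: 1, 2. Place at column 1.
Row 3: attacked by (1,4)→{2,4}; (2,1)→{1,2}. Safe: 3, 5. Place at column 3.
Row 4: attacked by (1,4)→{1,4}; (2,1)→{1,3}; (3,3)→{2,3,4}. Safe: 5. Place at column 5.
Row 5: attacked by (1,4)→{4}; (2,1)→{1,4}; (3,3)→{1,3,5}; (4,5)→{4,5}. Safe: 2. Place at column 2.
Columns [4, 1, 3, 5, 2], r−c [-3, 1, 0, -1, 3], r+c [5, 3, 6, 9, 7] are all distinct, so no two queens attack.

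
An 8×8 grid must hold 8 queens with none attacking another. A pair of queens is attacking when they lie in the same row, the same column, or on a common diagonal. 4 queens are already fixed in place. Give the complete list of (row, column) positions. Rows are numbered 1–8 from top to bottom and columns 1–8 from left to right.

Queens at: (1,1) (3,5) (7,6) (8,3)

Row 2: attacked by (1,1)→{1,2}; (3,5)→{4,5,6}; (7,6)→{1,6}; (8,3)→{3}. Safe: 7, 8. Place at column 7.
Row 4: attacked by (1,1)→{1,4}; (2,7)→{5,7}; (3,5)→{4,5,6}; (7,6)→{3,6}; (8,3)→{3,7}. Safe: 2, 8. Place at column 8.
Row 5: attacked by (1,1)→{1,5}; (2,7)→{4,7}; (3,5)→{3,5,7}; (4,8)→{7,8}; (7,6)→{4,6,8}; (8,3)→{3,6}. Safe: 2. Place at column 2.
Row 6: attacked by (1,1)→{1,6}; (2,7)→{3,7}; (3,5)→{2,5,8}; (4,8)→{6,8}; (5,2)→{1,2,3}; (7,6)→{5,6,7}; (8,3)→{1,3,5}. Safe: 4. Place at column 4.
Columns [1, 7, 5, 8, 2, 4, 6, 3], r−c [0, -5, -2, -4, 3, 2, 1, 5], r+c [2, 9, 8, 12, 7, 10, 13, 11] are all distinct, so no two queens attack.

(1,1) (2,7) (3,5) (4,8) (5,2) (6,4) (7,6) (8,3)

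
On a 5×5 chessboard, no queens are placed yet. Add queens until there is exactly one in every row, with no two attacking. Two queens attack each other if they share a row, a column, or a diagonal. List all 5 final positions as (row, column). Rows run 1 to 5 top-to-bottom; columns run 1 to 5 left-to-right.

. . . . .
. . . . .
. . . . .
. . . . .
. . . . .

Row 1: Safe: 1, 2, 3, 4, 5. Place at column 1.
Row 2: attacked by (1,1)→{1,2}. Safe: 3, 4, 5. Place at column 4.
Row 3: attacked by (1,1)→{1,3}; (2,4)→{3,4,5}. Safe: 2. Place at column 2.
Row 4: attacked by (1,1)→{1,4}; (2,4)→{2,4}; (3,2)→{1,2,3}. Safe: 5. Place at column 5.
Row 5: attacked by (1,1)→{1,5}; (2,4)→{1,4}; (3,2)→{2,4}; (4,5)→{4,5}. Safe: 3. Place at column 3.
Columns [1, 4, 2, 5, 3], r−c [0, -2, 1, -1, 2], r+c [2, 6, 5, 9, 8] are all distinct, so no two queens attack.

(1,1) (2,4) (3,2) (4,5) (5,3)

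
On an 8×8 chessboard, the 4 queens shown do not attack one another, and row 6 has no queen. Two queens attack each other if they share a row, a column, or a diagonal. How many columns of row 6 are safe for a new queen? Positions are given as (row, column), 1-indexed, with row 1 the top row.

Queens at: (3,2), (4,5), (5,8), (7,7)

(3,2) attacks row 6 at column 2 and diagonals 5.
(4,5) attacks row 6 at column 5 and diagonals 3, 7.
(5,8) attacks row 6 at column 8 and diagonals 7.
(7,7) attacks row 6 at column 7 and diagonals 6, 8.
Attacked columns: {2, 3, 5, 6, 7, 8}. Safe: {1, 4}.

2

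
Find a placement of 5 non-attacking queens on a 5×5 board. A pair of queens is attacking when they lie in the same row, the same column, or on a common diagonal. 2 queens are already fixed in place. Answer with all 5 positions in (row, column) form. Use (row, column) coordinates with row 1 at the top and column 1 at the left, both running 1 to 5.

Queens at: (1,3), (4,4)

(1,3) (2,5) (3,2) (4,4) (5,1)

Row 2: attacked by (1,3)→{2,3,4}; (4,4)→{2,4}. Safe: 1, 5. Place at column 5.
Row 3: attacked by (1,3)→{1,3,5}; (2,5)→{4,5}; (4,4)→{3,4,5}. Safe: 2. Place at column 2.
Row 5: attacked by (1,3)→{3}; (2,5)→{2,5}; (3,2)→{2,4}; (4,4)→{3,4,5}. Safe: 1. Place at column 1.
Columns [3, 5, 2, 4, 1], r−c [-2, -3, 1, 0, 4], r+c [4, 7, 5, 8, 6] are all distinct, so no two queens attack.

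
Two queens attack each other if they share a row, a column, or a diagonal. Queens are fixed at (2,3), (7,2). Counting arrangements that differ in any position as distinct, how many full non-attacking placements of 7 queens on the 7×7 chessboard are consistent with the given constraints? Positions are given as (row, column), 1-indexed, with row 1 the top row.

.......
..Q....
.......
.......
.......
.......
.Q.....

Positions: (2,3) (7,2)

3

Branch on row 1: col 1 → 0; col 5 → 0; col 6 → 3; col 7 → 0.
Sum: 0 + 0 + 3 + 0 = 3.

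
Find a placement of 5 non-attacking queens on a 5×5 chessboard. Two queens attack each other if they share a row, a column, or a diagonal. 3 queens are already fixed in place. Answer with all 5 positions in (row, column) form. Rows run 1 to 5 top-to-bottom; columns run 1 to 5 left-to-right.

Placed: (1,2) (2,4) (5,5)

Row 3: attacked by (1,2)→{2,4}; (2,4)→{3,4,5}; (5,5)→{3,5}. Safe: 1. Place at column 1.
Row 4: attacked by (1,2)→{2,5}; (2,4)→{2,4}; (3,1)→{1,2}; (5,5)→{4,5}. Safe: 3. Place at column 3.
Columns [2, 4, 1, 3, 5], r−c [-1, -2, 2, 1, 0], r+c [3, 6, 4, 7, 10] are all distinct, so no two queens attack.

(1,2) (2,4) (3,1) (4,3) (5,5)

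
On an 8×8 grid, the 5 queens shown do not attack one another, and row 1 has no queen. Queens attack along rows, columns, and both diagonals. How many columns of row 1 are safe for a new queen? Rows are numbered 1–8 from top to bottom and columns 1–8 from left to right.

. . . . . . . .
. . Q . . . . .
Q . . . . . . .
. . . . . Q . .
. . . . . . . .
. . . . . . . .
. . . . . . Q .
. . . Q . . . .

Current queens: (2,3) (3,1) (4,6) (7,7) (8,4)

2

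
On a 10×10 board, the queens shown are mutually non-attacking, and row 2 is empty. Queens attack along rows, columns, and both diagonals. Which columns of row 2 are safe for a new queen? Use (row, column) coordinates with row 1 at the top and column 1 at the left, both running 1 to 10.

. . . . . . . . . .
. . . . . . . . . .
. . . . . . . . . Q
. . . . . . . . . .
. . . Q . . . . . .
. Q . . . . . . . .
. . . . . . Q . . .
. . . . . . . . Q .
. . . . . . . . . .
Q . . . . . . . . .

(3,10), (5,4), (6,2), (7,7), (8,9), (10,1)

(3,10) attacks row 2 at column 10 and diagonals 9.
(5,4) attacks row 2 at column 4 and diagonals 1, 7.
(6,2) attacks row 2 at column 2 and diagonals 6.
(7,7) attacks row 2 at column 7 and diagonals 2.
(8,9) attacks row 2 at column 9 and diagonals 3.
(10,1) attacks row 2 at column 1 and diagonals 9.
Attacked columns: {1, 2, 3, 4, 6, 7, 9, 10}. Safe: {5, 8}.

columns 5, 8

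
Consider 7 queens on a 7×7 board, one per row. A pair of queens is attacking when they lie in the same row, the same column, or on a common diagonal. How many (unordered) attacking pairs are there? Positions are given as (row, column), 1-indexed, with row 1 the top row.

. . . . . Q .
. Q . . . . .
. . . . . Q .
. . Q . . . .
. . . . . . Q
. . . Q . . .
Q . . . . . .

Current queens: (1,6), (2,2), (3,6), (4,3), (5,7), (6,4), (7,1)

2

Same column: (1,6)–(3,6) (column 6).
Same diagonal: (1,6)–(4,3) (|1−4| = |6−3| = 3).
Total attacking pairs: 2.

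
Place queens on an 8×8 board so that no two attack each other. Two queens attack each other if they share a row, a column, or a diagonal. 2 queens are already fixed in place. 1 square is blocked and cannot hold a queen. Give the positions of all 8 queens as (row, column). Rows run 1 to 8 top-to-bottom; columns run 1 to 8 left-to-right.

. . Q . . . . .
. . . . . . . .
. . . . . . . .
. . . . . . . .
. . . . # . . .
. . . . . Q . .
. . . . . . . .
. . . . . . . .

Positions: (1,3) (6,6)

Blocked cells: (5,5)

(1,3) (2,8) (3,4) (4,7) (5,1) (6,6) (7,2) (8,5)

Row 2: attacked by (1,3)→{2,3,4}; (6,6)→{2,6}. Safe: 1, 5, 7, 8. Place at column 8.
Row 3: attacked by (1,3)→{1,3,5}; (2,8)→{7,8}; (6,6)→{3,6}. Safe: 2, 4. Place at column 4.
Row 4: attacked by (1,3)→{3,6}; (2,8)→{6,8}; (3,4)→{3,4,5}; (6,6)→{4,6,8}. Safe: 1, 2, 7. Place at column 7.
Row 5: attacked by (1,3)→{3,7}; (2,8)→{5,8}; (3,4)→{2,4,6}; (4,7)→{6,7,8}; (6,6)→{5,6,7}. Blocked: 5. Safe: 1. Place at column 1.
Row 7: attacked by (1,3)→{3}; (2,8)→{3,8}; (3,4)→{4,8}; (4,7)→{4,7}; (5,1)→{1,3}; (6,6)→{5,6,7}. Safe: 2. Place at column 2.
Row 8: attacked by (1,3)→{3}; (2,8)→{2,8}; (3,4)→{4}; (4,7)→{3,7}; (5,1)→{1,4}; (6,6)→{4,6,8}; (7,2)→{1,2,3}. Safe: 5. Place at column 5.
Columns [3, 8, 4, 7, 1, 6, 2, 5], r−c [-2, -6, -1, -3, 4, 0, 5, 3], r+c [4, 10, 7, 11, 6, 12, 9, 13] are all distinct, so no two queens attack.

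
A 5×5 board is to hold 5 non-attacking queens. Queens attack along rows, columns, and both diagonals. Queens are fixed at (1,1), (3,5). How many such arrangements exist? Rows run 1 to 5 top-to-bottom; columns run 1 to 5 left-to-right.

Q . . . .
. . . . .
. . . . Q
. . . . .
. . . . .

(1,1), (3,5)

Branch on row 2: col 3 → 1.
Sum: 1 = 1.

1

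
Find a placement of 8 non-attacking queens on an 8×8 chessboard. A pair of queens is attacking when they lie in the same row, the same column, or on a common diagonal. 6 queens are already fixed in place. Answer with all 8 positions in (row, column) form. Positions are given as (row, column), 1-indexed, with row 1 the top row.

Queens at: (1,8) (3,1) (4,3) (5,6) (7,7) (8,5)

(1,8) (2,4) (3,1) (4,3) (5,6) (6,2) (7,7) (8,5)

Row 2: attacked by (1,8)→{7,8}; (3,1)→{1,2}; (4,3)→{1,3,5}; (5,6)→{3,6}; (7,7)→{2,7}; (8,5)→{5}. Safe: 4. Place at column 4.
Row 6: attacked by (1,8)→{3,8}; (2,4)→{4,8}; (3,1)→{1,4}; (4,3)→{1,3,5}; (5,6)→{5,6,7}; (7,7)→{6,7,8}; (8,5)→{3,5,7}. Safe: 2. Place at column 2.
Columns [8, 4, 1, 3, 6, 2, 7, 5], r−c [-7, -2, 2, 1, -1, 4, 0, 3], r+c [9, 6, 4, 7, 11, 8, 14, 13] are all distinct, so no two queens attack.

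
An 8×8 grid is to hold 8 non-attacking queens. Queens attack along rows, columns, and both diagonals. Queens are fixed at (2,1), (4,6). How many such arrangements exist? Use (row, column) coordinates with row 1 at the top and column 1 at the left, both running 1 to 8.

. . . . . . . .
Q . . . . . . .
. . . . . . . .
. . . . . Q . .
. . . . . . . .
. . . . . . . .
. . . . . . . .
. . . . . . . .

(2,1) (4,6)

2

Branch on row 1: col 4 → 0; col 5 → 2; col 7 → 0; col 8 → 0.
Sum: 0 + 2 + 0 + 0 = 2.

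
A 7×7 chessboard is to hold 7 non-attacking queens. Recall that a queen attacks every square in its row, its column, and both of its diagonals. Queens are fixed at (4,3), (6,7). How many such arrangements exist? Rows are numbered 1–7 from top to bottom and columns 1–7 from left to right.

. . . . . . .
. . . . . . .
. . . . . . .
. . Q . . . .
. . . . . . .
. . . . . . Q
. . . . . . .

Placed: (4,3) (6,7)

1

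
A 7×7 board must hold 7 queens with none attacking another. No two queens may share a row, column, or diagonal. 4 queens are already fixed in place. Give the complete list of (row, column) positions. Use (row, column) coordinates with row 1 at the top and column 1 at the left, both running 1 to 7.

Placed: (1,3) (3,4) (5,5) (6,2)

(1,3) (2,7) (3,4) (4,1) (5,5) (6,2) (7,6)

Row 2: attacked by (1,3)→{2,3,4}; (3,4)→{3,4,5}; (5,5)→{2,5}; (6,2)→{2,6}. Safe: 1, 7. Place at column 7.
Row 4: attacked by (1,3)→{3,6}; (2,7)→{5,7}; (3,4)→{3,4,5}; (5,5)→{4,5,6}; (6,2)→{2,4}. Safe: 1. Place at column 1.
Row 7: attacked by (1,3)→{3}; (2,7)→{2,7}; (3,4)→{4}; (4,1)→{1,4}; (5,5)→{3,5,7}; (6,2)→{1,2,3}. Safe: 6. Place at column 6.
Columns [3, 7, 4, 1, 5, 2, 6], r−c [-2, -5, -1, 3, 0, 4, 1], r+c [4, 9, 7, 5, 10, 8, 13] are all distinct, so no two queens attack.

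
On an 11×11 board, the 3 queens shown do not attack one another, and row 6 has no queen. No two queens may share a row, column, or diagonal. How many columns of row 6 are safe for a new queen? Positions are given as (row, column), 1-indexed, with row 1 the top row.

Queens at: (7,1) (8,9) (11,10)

(7,1) attacks row 6 at column 1 and diagonals 2.
(8,9) attacks row 6 at column 9 and diagonals 7, 11.
(11,10) attacks row 6 at column 10 and diagonals 5.
Attacked columns: {1, 2, 5, 7, 9, 10, 11}. Safe: {3, 4, 6, 8}.

4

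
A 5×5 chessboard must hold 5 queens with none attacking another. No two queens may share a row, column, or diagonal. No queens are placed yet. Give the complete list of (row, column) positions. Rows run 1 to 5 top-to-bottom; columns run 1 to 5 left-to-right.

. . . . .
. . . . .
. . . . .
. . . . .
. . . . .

(1,2) (2,4) (3,1) (4,3) (5,5)

Row 1: Safe: 1, 2, 3, 4, 5. Place at column 2.
Row 2: attacked by (1,2)→{1,2,3}. Safe: 4, 5. Place at column 4.
Row 3: attacked by (1,2)→{2,4}; (2,4)→{3,4,5}. Safe: 1. Place at column 1.
Row 4: attacked by (1,2)→{2,5}; (2,4)→{2,4}; (3,1)→{1,2}. Safe: 3. Place at column 3.
Row 5: attacked by (1,2)→{2}; (2,4)→{1,4}; (3,1)→{1,3}; (4,3)→{2,3,4}. Safe: 5. Place at column 5.
Columns [2, 4, 1, 3, 5], r−c [-1, -2, 2, 1, 0], r+c [3, 6, 4, 7, 10] are all distinct, so no two queens attack.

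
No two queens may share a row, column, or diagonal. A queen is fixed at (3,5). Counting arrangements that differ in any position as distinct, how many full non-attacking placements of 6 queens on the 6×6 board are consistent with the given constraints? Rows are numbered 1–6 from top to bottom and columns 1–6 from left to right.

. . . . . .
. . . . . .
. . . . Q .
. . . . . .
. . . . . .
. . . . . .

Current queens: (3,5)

Branch on row 1: col 1 → 0; col 2 → 0; col 4 → 1; col 6 → 0.
Sum: 0 + 0 + 1 + 0 = 1.

1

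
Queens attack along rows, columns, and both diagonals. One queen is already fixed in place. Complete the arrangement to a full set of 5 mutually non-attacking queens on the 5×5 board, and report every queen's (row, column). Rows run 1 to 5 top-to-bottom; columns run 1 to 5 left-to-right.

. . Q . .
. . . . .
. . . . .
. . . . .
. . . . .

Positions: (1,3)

Row 2: attacked by (1,3)→{2,3,4}. Safe: 1, 5. Place at column 1.
Row 3: attacked by (1,3)→{1,3,5}; (2,1)→{1,2}. Safe: 4. Place at column 4.
Row 4: attacked by (1,3)→{3}; (2,1)→{1,3}; (3,4)→{3,4,5}. Safe: 2. Place at column 2.
Row 5: attacked by (1,3)→{3}; (2,1)→{1,4}; (3,4)→{2,4}; (4,2)→{1,2,3}. Safe: 5. Place at column 5.
Columns [3, 1, 4, 2, 5], r−c [-2, 1, -1, 2, 0], r+c [4, 3, 7, 6, 10] are all distinct, so no two queens attack.

(1,3) (2,1) (3,4) (4,2) (5,5)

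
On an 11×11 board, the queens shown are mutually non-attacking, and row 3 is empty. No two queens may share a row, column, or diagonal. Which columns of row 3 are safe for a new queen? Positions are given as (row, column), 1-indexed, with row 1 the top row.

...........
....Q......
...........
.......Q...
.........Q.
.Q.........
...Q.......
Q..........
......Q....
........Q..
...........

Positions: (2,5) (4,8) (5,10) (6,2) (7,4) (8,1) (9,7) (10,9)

columns 3, 11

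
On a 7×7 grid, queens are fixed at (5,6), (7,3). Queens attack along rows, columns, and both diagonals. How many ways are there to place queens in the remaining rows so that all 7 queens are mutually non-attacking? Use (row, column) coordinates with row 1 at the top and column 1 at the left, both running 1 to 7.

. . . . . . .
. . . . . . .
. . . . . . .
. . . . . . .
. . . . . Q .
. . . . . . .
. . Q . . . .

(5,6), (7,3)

2

Branch on row 1: col 1 → 0; col 4 → 1; col 5 → 1; col 7 → 0.
Sum: 0 + 1 + 1 + 0 = 2.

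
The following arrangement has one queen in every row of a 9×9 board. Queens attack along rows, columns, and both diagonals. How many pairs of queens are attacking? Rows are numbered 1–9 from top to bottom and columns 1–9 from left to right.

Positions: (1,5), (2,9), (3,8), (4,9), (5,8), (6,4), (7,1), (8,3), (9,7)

8

Same column: (2,9)–(4,9) (column 9); (3,8)–(5,8) (column 8).
Same diagonal: (2,9)–(3,8) (|2−3| = |9−8| = 1); (2,9)–(8,3) (|2−8| = |9−3| = 6); (3,8)–(4,9) (|3−4| = |8−9| = 1); (3,8)–(8,3) (|3−8| = |8−3| = 5); (4,9)–(5,8) (|4−5| = |9−8| = 1); (6,4)–(9,7) (|6−9| = |4−7| = 3).
Total attacking pairs: 8.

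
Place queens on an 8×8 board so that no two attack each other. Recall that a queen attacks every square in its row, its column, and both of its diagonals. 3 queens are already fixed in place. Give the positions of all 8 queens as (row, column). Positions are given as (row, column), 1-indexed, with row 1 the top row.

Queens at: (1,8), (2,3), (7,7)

Row 3: attacked by (1,8)→{6,8}; (2,3)→{2,3,4}; (7,7)→{3,7}. Safe: 1, 5. Place at column 1.
Row 4: attacked by (1,8)→{5,8}; (2,3)→{1,3,5}; (3,1)→{1,2}; (7,7)→{4,7}. Safe: 6. Place at column 6.
Row 5: attacked by (1,8)→{4,8}; (2,3)→{3,6}; (3,1)→{1,3}; (4,6)→{5,6,7}; (7,7)→{5,7}. Safe: 2. Place at column 2.
Row 6: attacked by (1,8)→{3,8}; (2,3)→{3,7}; (3,1)→{1,4}; (4,6)→{4,6,8}; (5,2)→{1,2,3}; (7,7)→{6,7,8}. Safe: 5. Place at column 5.
Row 8: attacked by (1,8)→{1,8}; (2,3)→{3}; (3,1)→{1,6}; (4,6)→{2,6}; (5,2)→{2,5}; (6,5)→{3,5,7}; (7,7)→{6,7,8}. Safe: 4. Place at column 4.
Columns [8, 3, 1, 6, 2, 5, 7, 4], r−c [-7, -1, 2, -2, 3, 1, 0, 4], r+c [9, 5, 4, 10, 7, 11, 14, 12] are all distinct, so no two queens attack.

(1,8) (2,3) (3,1) (4,6) (5,2) (6,5) (7,7) (8,4)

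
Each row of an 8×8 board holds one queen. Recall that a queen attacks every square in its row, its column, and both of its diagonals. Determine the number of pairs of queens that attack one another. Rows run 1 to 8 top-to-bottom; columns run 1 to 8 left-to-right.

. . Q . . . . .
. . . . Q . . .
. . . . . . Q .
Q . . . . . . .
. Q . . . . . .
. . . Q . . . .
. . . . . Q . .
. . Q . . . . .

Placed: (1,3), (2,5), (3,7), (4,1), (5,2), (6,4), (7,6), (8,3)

4

Same column: (1,3)–(8,3) (column 3).
Same diagonal: (2,5)–(5,2) (|2−5| = |5−2| = 3); (3,7)–(6,4) (|3−6| = |7−4| = 3); (4,1)–(5,2) (|4−5| = |1−2| = 1).
Total attacking pairs: 4.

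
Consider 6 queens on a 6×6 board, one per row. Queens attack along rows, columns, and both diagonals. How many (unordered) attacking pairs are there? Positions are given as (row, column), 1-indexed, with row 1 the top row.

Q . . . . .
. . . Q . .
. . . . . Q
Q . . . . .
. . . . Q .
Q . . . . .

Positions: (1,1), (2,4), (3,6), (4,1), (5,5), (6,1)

4

Same column: (1,1)–(4,1) (column 1); (1,1)–(6,1) (column 1); (4,1)–(6,1) (column 1).
Same diagonal: (1,1)–(5,5) (|1−5| = |1−5| = 4).
Total attacking pairs: 4.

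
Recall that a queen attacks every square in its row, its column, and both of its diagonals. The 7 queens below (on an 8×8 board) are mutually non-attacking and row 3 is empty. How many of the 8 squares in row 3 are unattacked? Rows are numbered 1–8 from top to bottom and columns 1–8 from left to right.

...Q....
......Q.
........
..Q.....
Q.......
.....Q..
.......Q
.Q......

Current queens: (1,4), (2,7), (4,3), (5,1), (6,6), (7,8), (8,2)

(1,4) attacks row 3 at column 4 and diagonals 2, 6.
(2,7) attacks row 3 at column 7 and diagonals 6, 8.
(4,3) attacks row 3 at column 3 and diagonals 2, 4.
(5,1) attacks row 3 at column 1 and diagonals 3.
(6,6) attacks row 3 at column 6 and diagonals 3.
(7,8) attacks row 3 at column 8 and diagonals 4.
(8,2) attacks row 3 at column 2 and diagonals 7.
Attacked columns: {1, 2, 3, 4, 6, 7, 8}. Safe: {5}.

1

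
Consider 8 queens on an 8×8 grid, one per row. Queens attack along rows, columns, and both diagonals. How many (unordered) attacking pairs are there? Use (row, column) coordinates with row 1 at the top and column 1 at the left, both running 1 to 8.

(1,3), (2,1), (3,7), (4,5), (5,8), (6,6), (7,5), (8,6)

4

Same column: (4,5)–(7,5) (column 5); (6,6)–(8,6) (column 6).
Same diagonal: (6,6)–(7,5) (|6−7| = |6−5| = 1); (7,5)–(8,6) (|7−8| = |5−6| = 1).
Total attacking pairs: 4.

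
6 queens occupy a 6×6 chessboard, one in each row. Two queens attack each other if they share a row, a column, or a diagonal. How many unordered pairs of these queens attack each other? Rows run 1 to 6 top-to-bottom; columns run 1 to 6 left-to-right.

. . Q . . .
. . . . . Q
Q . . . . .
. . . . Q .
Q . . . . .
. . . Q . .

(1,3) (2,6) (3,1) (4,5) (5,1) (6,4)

3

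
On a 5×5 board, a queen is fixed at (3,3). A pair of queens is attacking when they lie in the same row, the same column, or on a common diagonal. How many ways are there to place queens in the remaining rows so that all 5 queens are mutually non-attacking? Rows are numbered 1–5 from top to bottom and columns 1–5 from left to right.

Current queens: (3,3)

Branch on row 1: col 2 → 1; col 4 → 1.
Sum: 1 + 1 = 2.

2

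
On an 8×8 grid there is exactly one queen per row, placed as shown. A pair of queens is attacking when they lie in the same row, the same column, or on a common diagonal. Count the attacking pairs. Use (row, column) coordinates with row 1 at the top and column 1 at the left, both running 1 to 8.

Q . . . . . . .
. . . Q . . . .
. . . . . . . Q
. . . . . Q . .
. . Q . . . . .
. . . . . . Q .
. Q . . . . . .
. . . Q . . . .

2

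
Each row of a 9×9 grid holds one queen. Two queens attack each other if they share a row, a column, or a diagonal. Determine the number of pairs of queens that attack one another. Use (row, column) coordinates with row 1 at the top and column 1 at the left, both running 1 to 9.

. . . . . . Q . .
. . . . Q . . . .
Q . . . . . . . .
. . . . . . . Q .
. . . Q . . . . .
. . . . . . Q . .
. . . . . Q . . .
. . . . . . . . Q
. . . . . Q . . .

Same column: (1,7)–(6,7) (column 7); (7,6)–(9,6) (column 6).
Same diagonal: (5,4)–(7,6) (|5−7| = |4−6| = 2); (6,7)–(7,6) (|6−7| = |7−6| = 1); (6,7)–(8,9) (|6−8| = |7−9| = 2).
Total attacking pairs: 5.

5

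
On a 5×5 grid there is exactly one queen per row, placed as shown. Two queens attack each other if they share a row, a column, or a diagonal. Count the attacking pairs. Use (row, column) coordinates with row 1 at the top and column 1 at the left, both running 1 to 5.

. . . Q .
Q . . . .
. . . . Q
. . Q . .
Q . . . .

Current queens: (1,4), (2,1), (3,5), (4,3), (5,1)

2

Same column: (2,1)–(5,1) (column 1).
Same diagonal: (2,1)–(4,3) (|2−4| = |1−3| = 2).
Total attacking pairs: 2.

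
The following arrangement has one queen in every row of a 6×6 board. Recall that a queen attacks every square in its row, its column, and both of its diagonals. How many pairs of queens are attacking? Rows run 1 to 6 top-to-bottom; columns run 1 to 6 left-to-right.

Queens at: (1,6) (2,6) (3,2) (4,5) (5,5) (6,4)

3

Same column: (1,6)–(2,6) (column 6); (4,5)–(5,5) (column 5).
Same diagonal: (5,5)–(6,4) (|5−6| = |5−4| = 1).
Total attacking pairs: 3.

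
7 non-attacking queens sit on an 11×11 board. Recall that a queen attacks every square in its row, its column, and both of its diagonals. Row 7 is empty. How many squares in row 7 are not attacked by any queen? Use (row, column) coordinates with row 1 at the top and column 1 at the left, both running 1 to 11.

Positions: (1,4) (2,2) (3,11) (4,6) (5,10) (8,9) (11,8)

2

(1,4) attacks row 7 at column 4 and diagonals 10.
(2,2) attacks row 7 at column 2 and diagonals 7.
(3,11) attacks row 7 at column 11 and diagonals 7.
(4,6) attacks row 7 at column 6 and diagonals 3, 9.
(5,10) attacks row 7 at column 10 and diagonals 8.
(8,9) attacks row 7 at column 9 and diagonals 8, 10.
(11,8) attacks row 7 at column 8 and diagonals 4.
Attacked columns: {2, 3, 4, 6, 7, 8, 9, 10, 11}. Safe: {1, 5}.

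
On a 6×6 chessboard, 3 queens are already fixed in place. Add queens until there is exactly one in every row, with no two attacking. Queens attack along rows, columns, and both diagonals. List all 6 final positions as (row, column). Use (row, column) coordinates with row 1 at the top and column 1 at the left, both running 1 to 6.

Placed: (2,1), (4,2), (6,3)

(1,4) (2,1) (3,5) (4,2) (5,6) (6,3)

Row 1: attacked by (2,1)→{1,2}; (4,2)→{2,5}; (6,3)→{3}. Safe: 4, 6. Place at column 4.
Row 3: attacked by (1,4)→{2,4,6}; (2,1)→{1,2}; (4,2)→{1,2,3}; (6,3)→{3,6}. Safe: 5. Place at column 5.
Row 5: attacked by (1,4)→{4}; (2,1)→{1,4}; (3,5)→{3,5}; (4,2)→{1,2,3}; (6,3)→{2,3,4}. Safe: 6. Place at column 6.
Columns [4, 1, 5, 2, 6, 3], r−c [-3, 1, -2, 2, -1, 3], r+c [5, 3, 8, 6, 11, 9] are all distinct, so no two queens attack.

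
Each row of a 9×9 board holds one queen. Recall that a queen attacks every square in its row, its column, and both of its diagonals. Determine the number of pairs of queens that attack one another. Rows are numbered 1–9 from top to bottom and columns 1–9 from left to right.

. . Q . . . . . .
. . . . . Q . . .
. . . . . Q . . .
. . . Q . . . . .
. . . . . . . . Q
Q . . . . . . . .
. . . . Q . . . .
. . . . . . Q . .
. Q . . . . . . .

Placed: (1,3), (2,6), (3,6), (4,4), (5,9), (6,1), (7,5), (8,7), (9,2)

3

Same column: (2,6)–(3,6) (column 6).
Same diagonal: (2,6)–(4,4) (|2−4| = |6−4| = 2); (2,6)–(5,9) (|2−5| = |6−9| = 3).
Total attacking pairs: 3.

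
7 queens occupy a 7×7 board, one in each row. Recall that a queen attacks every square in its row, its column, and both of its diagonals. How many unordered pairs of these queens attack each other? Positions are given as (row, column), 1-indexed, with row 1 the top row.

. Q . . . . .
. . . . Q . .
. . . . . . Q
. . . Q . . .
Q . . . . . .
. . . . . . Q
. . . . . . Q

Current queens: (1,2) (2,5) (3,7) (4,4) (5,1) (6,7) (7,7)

Same column: (3,7)–(6,7) (column 7); (3,7)–(7,7) (column 7); (6,7)–(7,7) (column 7).
Same diagonal: (1,2)–(6,7) (|1−6| = |2−7| = 5); (4,4)–(7,7) (|4−7| = |4−7| = 3).
Total attacking pairs: 5.

5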